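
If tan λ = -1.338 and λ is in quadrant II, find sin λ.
sin λ = 0.801 (using tan²λ + 1 = sec²λ)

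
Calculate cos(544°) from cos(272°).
cos(544°) = cos²272° - sin²272° = -0.9976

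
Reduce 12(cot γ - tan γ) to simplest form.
12(cot γ - tan γ) = 12(2 cot(2γ)) (using Double angle)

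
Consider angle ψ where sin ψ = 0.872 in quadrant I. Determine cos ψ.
cos ψ = √(1 - sin²ψ) = 0.4895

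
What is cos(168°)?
cos(168°) = -0.9781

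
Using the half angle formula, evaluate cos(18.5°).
cos(18.5°) = √((1 + cos 37°)/2) = 0.9483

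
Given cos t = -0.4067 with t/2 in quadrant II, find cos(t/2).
cos(t/2) = ±√((1 + cos t)/2); negative since t/2 ∈ QII, so cos(t/2) = -0.5447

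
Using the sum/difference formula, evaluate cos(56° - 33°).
cos(56° - 33°) = cos 56° cos 33° + sin 56° sin 33° = 0.9205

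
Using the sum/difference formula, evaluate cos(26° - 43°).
cos(26° - 43°) = cos 26° cos 43° + sin 26° sin 43° = 0.9563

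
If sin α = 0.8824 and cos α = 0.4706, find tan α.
tan α = sin α / cos α = 1.875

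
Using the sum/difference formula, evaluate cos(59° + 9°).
cos(59° + 9°) = cos 59° cos 9° - sin 59° sin 9° = 0.3746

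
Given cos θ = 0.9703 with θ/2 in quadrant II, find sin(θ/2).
sin(θ/2) = ±√((1 - cos θ)/2); positive since θ/2 ∈ QII, so sin(θ/2) = 0.1219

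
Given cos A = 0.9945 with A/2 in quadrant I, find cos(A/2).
cos(A/2) = ±√((1 + cos A)/2); positive since A/2 ∈ QI, so cos(A/2) = 0.9986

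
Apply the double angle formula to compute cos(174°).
cos(174°) = cos²87° - sin²87° = -0.9945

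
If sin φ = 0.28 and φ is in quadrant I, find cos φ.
cos φ = 0.96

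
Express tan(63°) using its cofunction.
tan(63°) = cot(90° - 63°) = cot(27°)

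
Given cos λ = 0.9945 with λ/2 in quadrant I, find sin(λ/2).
sin(λ/2) = ±√((1 - cos λ)/2); positive since λ/2 ∈ QI, so sin(λ/2) = 0.05244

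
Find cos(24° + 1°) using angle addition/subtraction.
cos(24° + 1°) = cos 24° cos 1° - sin 24° sin 1° = 0.9063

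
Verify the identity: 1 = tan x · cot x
RHS = (sin x/cos x) · (cos x/sin x) = 1 = LHS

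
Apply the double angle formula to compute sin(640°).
sin(640°) = 2 sin 320° cos 320° = -0.9848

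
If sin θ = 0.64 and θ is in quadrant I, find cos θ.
cos θ = 0.7684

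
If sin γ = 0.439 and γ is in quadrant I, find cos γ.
cos γ = 0.8985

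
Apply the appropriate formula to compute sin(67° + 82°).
sin(67° + 82°) = sin 67° cos 82° + cos 67° sin 82° = 0.515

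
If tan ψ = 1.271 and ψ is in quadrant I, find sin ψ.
sin ψ = 0.7859 (using tan²ψ + 1 = sec²ψ)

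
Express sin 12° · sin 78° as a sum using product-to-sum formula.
sin 12° sin 78° = (1/2)[cos(12°-78°) - cos(12°+78°)]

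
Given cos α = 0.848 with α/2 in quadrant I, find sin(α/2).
sin(α/2) = ±√((1 - cos α)/2); positive since α/2 ∈ QI, so sin(α/2) = 0.2757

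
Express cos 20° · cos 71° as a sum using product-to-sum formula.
cos 20° cos 71° = (1/2)[cos(20°-71°) + cos(20°+71°)]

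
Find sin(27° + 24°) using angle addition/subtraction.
sin(27° + 24°) = sin 27° cos 24° + cos 27° sin 24° = 0.7771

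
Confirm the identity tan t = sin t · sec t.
RHS = sin t · (1/cos t) = sin t/cos t = tan t = LHS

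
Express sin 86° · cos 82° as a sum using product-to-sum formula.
sin 86° cos 82° = (1/2)[sin(86°+82°) + sin(86°-82°)]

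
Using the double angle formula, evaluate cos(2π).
cos(2π) = cos²π - sin²π = 1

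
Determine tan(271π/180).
tan(271π/180) = -57.29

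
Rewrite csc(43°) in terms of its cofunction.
csc(43°) = sec(90° - 43°) = sec(47°)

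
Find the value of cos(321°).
cos(321°) = 0.7771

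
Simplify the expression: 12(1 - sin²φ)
12(1 - sin²φ) = 12(cos²φ) (using Pythagorean identity)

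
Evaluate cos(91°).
cos(91°) = -0.01745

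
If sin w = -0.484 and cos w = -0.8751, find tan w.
tan w = sin w / cos w = 0.5531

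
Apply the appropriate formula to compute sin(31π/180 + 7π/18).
sin(31π/180 + 7π/18) = sin 31π/180 cos 7π/18 + cos 31π/180 sin 7π/18 = 0.9816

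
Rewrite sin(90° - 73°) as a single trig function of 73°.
sin(90° - 73°) = cos(73°)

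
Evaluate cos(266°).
cos(266°) = -0.06976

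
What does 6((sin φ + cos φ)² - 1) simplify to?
6((sin φ + cos φ)² - 1) = 6(sin(2φ)) (using Pythagorean + double angle)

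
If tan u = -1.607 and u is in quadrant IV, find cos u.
cos u = 0.5283 (using tan²u + 1 = sec²u)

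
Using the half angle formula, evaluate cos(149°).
cos(149°) = -√((1 + cos 298°)/2) = -0.8572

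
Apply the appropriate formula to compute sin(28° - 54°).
sin(28° - 54°) = sin 28° cos 54° - cos 28° sin 54° = -0.4384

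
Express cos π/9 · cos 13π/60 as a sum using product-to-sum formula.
cos π/9 cos 13π/60 = (1/2)[cos(π/9-13π/60) + cos(π/9+13π/60)]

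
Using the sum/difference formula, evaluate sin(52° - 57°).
sin(52° - 57°) = sin 52° cos 57° - cos 52° sin 57° = -0.08716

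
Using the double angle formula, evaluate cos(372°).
cos(372°) = cos²186° - sin²186° = 0.9781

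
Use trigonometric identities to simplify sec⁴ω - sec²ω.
sec⁴ω - sec²ω = tan⁴ω + tan²ω (using Pythagorean)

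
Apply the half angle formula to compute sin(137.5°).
sin(137.5°) = √((1 - cos 275°)/2) = 0.6756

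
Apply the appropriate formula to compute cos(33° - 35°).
cos(33° - 35°) = cos 33° cos 35° + sin 33° sin 35° = 0.9994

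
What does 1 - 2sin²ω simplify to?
1 - 2sin²ω = cos(2ω) (using Double angle)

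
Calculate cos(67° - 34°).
cos(67° - 34°) = cos 67° cos 34° + sin 67° sin 34° = 0.8387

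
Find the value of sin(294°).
sin(294°) = -0.9135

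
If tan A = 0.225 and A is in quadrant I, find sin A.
sin A = 0.2195 (using tan²A + 1 = sec²A)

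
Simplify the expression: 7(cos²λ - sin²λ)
7(cos²λ - sin²λ) = 7(cos(2λ)) (using Double angle)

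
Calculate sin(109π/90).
sin(109π/90) = -0.6157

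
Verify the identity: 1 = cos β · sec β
RHS = cos β · (1/cos β) = 1 = LHS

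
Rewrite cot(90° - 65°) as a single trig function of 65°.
cot(90° - 65°) = tan(65°)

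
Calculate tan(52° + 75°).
tan(52° + 75°) = (tan 52° + tan 75°)/(1 - tan 52° tan 75°) = -1.327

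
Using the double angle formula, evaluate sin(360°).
sin(360°) = 2 sin 180° cos 180° = 0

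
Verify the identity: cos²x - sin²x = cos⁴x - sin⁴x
RHS = (cos²x - sin²x)(cos²x + sin²x) = (cos²x - sin²x) · 1 = cos²x - sin²x = LHS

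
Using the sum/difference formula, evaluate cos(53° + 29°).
cos(53° + 29°) = cos 53° cos 29° - sin 53° sin 29° = 0.1392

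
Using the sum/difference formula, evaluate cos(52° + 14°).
cos(52° + 14°) = cos 52° cos 14° - sin 52° sin 14° = 0.4067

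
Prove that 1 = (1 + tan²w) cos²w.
RHS = sec²w · cos²w = (1/cos²w) · cos²w = 1 = LHS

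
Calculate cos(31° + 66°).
cos(31° + 66°) = cos 31° cos 66° - sin 31° sin 66° = -0.1219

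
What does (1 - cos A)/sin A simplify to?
(1 - cos A)/sin A = tan(A/2) (using Half angle)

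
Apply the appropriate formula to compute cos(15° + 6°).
cos(15° + 6°) = cos 15° cos 6° - sin 15° sin 6° = 0.9336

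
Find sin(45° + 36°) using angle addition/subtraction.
sin(45° + 36°) = sin 45° cos 36° + cos 45° sin 36° = 0.9877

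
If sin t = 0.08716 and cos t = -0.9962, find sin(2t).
sin(2t) = 2 sin t cos t = -0.1737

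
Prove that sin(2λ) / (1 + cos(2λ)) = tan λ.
LHS = 2 sin λ cos λ / (2cos²λ) = sin λ/cos λ = tan λ = RHS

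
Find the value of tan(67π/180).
tan(67π/180) = 2.356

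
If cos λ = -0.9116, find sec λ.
sec λ = 1/cos λ = -1.097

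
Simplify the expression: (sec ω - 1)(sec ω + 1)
(sec ω - 1)(sec ω + 1) = tan²ω (using Diff. of squares)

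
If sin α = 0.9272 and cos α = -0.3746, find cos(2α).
cos(2α) = cos²α - sin²α = -0.7194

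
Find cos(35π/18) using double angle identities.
cos(35π/18) = cos²35π/36 - sin²35π/36 = 0.9848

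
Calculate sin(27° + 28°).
sin(27° + 28°) = sin 27° cos 28° + cos 27° sin 28° = 0.8192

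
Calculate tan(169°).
tan(169°) = -0.1944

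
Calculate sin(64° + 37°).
sin(64° + 37°) = sin 64° cos 37° + cos 64° sin 37° = 0.9816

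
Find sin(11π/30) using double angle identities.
sin(11π/30) = 2 sin 11π/60 cos 11π/60 = 0.9135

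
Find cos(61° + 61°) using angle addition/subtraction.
cos(61° + 61°) = cos 61° cos 61° - sin 61° sin 61° = -0.5299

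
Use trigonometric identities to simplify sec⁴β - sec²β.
sec⁴β - sec²β = tan⁴β + tan²β (using Pythagorean)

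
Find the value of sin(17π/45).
sin(17π/45) = 0.9272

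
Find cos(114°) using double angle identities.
cos(114°) = 1 - 2sin²57° = -0.4067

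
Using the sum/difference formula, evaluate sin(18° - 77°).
sin(18° - 77°) = sin 18° cos 77° - cos 18° sin 77° = -0.8572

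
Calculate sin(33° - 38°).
sin(33° - 38°) = sin 33° cos 38° - cos 33° sin 38° = -0.08716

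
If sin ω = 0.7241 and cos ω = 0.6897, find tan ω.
tan ω = sin ω / cos ω = 1.05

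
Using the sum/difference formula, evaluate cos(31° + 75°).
cos(31° + 75°) = cos 31° cos 75° - sin 31° sin 75° = -0.2756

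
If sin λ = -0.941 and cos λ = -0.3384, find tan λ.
tan λ = sin λ / cos λ = 2.781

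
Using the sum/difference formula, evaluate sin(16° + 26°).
sin(16° + 26°) = sin 16° cos 26° + cos 16° sin 26° = 0.6691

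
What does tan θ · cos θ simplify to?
tan θ · cos θ = sin θ (using Quotient identity)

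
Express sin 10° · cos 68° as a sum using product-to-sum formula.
sin 10° cos 68° = (1/2)[sin(10°+68°) + sin(10°-68°)]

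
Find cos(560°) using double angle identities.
cos(560°) = cos²280° - sin²280° = -0.9397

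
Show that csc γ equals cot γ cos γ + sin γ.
RHS = cos²γ/sin γ + sin γ = (cos²γ + sin²γ)/sin γ = 1/sin γ = csc γ = LHS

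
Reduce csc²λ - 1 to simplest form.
csc²λ - 1 = cot²λ (using Pythagorean identity)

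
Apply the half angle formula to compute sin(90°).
sin(90°) = √((1 - cos 180°)/2) = 1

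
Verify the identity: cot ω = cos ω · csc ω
RHS = cos ω · (1/sin ω) = cos ω/sin ω = cot ω = LHS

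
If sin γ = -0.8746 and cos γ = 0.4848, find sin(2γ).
sin(2γ) = 2 sin γ cos γ = -0.848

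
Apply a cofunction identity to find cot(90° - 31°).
cot(90° - 31°) = tan(31°) = 0.6009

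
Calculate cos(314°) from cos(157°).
cos(314°) = cos²157° - sin²157° = 0.6947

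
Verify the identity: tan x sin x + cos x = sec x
LHS = sin²x/cos x + cos x = (sin²x + cos²x)/cos x = 1/cos x = sec x = RHS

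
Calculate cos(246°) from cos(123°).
cos(246°) = 2cos²123° - 1 = -0.4067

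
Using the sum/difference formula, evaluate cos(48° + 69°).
cos(48° + 69°) = cos 48° cos 69° - sin 48° sin 69° = -0.454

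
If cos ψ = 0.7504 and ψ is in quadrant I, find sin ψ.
sin ψ = 0.661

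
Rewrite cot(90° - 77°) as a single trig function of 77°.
cot(90° - 77°) = tan(77°)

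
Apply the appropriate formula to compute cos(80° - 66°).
cos(80° - 66°) = cos 80° cos 66° + sin 80° sin 66° = 0.9703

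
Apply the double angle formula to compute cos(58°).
cos(58°) = cos²29° - sin²29° = 0.5299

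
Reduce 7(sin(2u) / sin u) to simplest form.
7(sin(2u) / sin u) = 7(2 cos u) (using Double angle)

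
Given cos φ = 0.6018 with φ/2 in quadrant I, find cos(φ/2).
cos(φ/2) = ±√((1 + cos φ)/2); positive since φ/2 ∈ QI, so cos(φ/2) = 0.8949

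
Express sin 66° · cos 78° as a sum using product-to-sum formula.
sin 66° cos 78° = (1/2)[sin(66°+78°) + sin(66°-78°)]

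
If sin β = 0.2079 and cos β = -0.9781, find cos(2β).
cos(2β) = cos²β - sin²β = 0.9135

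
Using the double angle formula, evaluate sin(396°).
sin(396°) = 2 sin 198° cos 198° = 0.5878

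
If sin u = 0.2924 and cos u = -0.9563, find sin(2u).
sin(2u) = 2 sin u cos u = -0.5592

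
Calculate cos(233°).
cos(233°) = -0.6018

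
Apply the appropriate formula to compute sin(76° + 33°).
sin(76° + 33°) = sin 76° cos 33° + cos 76° sin 33° = 0.9455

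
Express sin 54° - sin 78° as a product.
sin 54° - sin 78° = 2 cos(66°) sin(-12°)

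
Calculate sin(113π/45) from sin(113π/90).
sin(113π/45) = 2 sin 113π/90 cos 113π/90 = 0.9994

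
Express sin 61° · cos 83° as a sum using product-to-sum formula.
sin 61° cos 83° = (1/2)[sin(61°+83°) + sin(61°-83°)]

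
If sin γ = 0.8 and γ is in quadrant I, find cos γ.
cos γ = 0.6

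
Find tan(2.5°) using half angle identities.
tan(2.5°) = sin 5° / (1 + cos 5°) = 0.04366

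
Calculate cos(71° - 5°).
cos(71° - 5°) = cos 71° cos 5° + sin 71° sin 5° = 0.4067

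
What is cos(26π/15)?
cos(26π/15) = 0.6691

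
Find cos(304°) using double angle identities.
cos(304°) = cos²152° - sin²152° = 0.5592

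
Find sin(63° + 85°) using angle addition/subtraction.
sin(63° + 85°) = sin 63° cos 85° + cos 63° sin 85° = 0.5299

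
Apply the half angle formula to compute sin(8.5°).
sin(8.5°) = √((1 - cos 17°)/2) = 0.1478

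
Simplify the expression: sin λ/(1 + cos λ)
sin λ/(1 + cos λ) = tan(λ/2) (using Half angle)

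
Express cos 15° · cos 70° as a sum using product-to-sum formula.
cos 15° cos 70° = (1/2)[cos(15°-70°) + cos(15°+70°)]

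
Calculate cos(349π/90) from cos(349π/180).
cos(349π/90) = cos²349π/180 - sin²349π/180 = 0.9272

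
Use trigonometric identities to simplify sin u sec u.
sin u sec u = tan u (using Reciprocal + quotient)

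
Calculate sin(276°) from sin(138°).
sin(276°) = 2 sin 138° cos 138° = -0.9945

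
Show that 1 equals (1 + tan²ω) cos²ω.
RHS = sec²ω · cos²ω = (1/cos²ω) · cos²ω = 1 = LHS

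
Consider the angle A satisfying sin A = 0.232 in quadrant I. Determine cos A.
cos A = √(1 - sin²A) = 0.9727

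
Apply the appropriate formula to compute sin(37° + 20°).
sin(37° + 20°) = sin 37° cos 20° + cos 37° sin 20° = 0.8387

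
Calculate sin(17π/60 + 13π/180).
sin(17π/60 + 13π/180) = sin 17π/60 cos 13π/180 + cos 17π/60 sin 13π/180 = 0.8988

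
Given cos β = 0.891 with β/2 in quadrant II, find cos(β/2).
cos(β/2) = ±√((1 + cos β)/2); negative since β/2 ∈ QII, so cos(β/2) = -0.9724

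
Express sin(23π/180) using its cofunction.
sin(23π/180) = cos(π/2 - 23π/180) = cos(67π/180)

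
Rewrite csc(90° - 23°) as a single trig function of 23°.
csc(90° - 23°) = sec(23°)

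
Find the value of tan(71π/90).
tan(71π/90) = -0.7813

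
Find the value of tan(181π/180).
tan(181π/180) = 0.01746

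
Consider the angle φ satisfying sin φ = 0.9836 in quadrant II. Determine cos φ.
cos φ = ±√(1 - sin²φ) = -0.1804 (negative in QII)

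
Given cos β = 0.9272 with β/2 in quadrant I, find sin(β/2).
sin(β/2) = ±√((1 - cos β)/2); positive since β/2 ∈ QI, so sin(β/2) = 0.1908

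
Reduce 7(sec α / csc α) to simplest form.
7(sec α / csc α) = 7(tan α) (using Reciprocal identities)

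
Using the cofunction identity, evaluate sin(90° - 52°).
sin(90° - 52°) = cos(52°) = 0.6157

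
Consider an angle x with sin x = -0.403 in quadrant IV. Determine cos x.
cos x = √(1 - sin²x) = 0.9152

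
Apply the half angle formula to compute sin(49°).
sin(49°) = √((1 - cos 98°)/2) = 0.7547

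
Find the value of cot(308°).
cot(308°) = -0.7813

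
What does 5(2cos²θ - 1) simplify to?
5(2cos²θ - 1) = 5(cos(2θ)) (using Double angle)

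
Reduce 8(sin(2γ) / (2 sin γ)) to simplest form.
8(sin(2γ) / (2 sin γ)) = 8(cos γ) (using Double angle)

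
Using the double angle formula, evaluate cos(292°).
cos(292°) = cos²146° - sin²146° = 0.3746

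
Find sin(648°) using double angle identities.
sin(648°) = 2 sin 324° cos 324° = -0.9511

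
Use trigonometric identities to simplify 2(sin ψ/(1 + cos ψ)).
2(sin ψ/(1 + cos ψ)) = 2(tan(ψ/2)) (using Half angle)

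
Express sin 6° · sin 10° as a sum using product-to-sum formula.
sin 6° sin 10° = (1/2)[cos(6°-10°) - cos(6°+10°)]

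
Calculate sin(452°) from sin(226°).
sin(452°) = 2 sin 226° cos 226° = 0.9994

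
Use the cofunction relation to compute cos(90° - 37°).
cos(90° - 37°) = sin(37°) = 0.6018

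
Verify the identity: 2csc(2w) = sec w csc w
LHS = 2/sin(2w) = 2/(2 sin w cos w) = 1/(sin w cos w) = (1/cos w)(1/sin w) = sec w csc w = RHS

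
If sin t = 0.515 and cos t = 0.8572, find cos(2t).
cos(2t) = cos²t - sin²t = 0.4696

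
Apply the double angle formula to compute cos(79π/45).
cos(79π/45) = cos²79π/90 - sin²79π/90 = 0.7193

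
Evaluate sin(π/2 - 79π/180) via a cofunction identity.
sin(π/2 - 79π/180) = cos(79π/180) = 0.1908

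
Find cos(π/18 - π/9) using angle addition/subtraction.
cos(π/18 - π/9) = cos π/18 cos π/9 + sin π/18 sin π/9 = 0.9848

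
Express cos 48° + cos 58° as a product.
cos 48° + cos 58° = 2 cos(53°) cos(-5°)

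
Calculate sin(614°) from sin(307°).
sin(614°) = 2 sin 307° cos 307° = -0.9613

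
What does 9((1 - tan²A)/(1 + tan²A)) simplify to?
9((1 - tan²A)/(1 + tan²A)) = 9(cos(2A)) (using Double angle)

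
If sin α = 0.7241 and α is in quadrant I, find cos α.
cos α = 0.6897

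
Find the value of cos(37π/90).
cos(37π/90) = 0.2756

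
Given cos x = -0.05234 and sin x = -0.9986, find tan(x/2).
tan(x/2) = sin x / (1 + cos x) = -1.054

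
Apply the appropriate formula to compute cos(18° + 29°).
cos(18° + 29°) = cos 18° cos 29° - sin 18° sin 29° = 0.682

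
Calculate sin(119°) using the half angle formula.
sin(119°) = √((1 - cos 238°)/2) = 0.8746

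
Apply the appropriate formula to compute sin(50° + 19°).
sin(50° + 19°) = sin 50° cos 19° + cos 50° sin 19° = 0.9336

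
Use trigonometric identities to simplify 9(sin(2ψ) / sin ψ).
9(sin(2ψ) / sin ψ) = 9(2 cos ψ) (using Double angle)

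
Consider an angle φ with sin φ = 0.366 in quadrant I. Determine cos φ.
cos φ = √(1 - sin²φ) = 0.9306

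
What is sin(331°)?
sin(331°) = -0.4848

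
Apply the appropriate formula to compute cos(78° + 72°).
cos(78° + 72°) = cos 78° cos 72° - sin 78° sin 72° = -√3/2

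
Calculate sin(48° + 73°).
sin(48° + 73°) = sin 48° cos 73° + cos 48° sin 73° = 0.8572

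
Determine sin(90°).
sin(90°) = 1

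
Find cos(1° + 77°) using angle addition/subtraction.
cos(1° + 77°) = cos 1° cos 77° - sin 1° sin 77° = 0.2079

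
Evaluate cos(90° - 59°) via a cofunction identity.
cos(90° - 59°) = sin(59°) = 0.8572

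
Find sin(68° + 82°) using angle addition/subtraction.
sin(68° + 82°) = sin 68° cos 82° + cos 68° sin 82° = 1/2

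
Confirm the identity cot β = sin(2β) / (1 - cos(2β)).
RHS = 2 sin β cos β / (2sin²β) = cos β/sin β = cot β = LHS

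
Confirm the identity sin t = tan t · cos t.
RHS = (sin t/cos t) · cos t = sin t = LHS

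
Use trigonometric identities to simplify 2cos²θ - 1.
2cos²θ - 1 = cos(2θ) (using Double angle)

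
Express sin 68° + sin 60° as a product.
sin 68° + sin 60° = 2 sin(64°) cos(4°)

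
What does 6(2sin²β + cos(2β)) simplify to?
6(2sin²β + cos(2β)) = 6 (using Double angle)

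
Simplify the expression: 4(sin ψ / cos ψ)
4(sin ψ / cos ψ) = 4(tan ψ) (using Quotient identity)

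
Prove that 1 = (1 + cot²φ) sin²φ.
RHS = csc²φ · sin²φ = (1/sin²φ) · sin²φ = 1 = LHS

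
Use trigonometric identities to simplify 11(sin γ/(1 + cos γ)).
11(sin γ/(1 + cos γ)) = 11(tan(γ/2)) (using Half angle)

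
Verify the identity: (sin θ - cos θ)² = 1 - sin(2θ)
LHS = sin²θ - 2 sin θ cos θ + cos²θ = (sin²θ + cos²θ) - 2 sin θ cos θ = 1 - sin(2θ) = RHS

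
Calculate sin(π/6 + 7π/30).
sin(π/6 + 7π/30) = sin π/6 cos 7π/30 + cos π/6 sin 7π/30 = 0.9511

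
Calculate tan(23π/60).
tan(23π/60) = 2.605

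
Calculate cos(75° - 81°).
cos(75° - 81°) = cos 75° cos 81° + sin 75° sin 81° = 0.9945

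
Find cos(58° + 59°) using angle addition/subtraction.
cos(58° + 59°) = cos 58° cos 59° - sin 58° sin 59° = -0.454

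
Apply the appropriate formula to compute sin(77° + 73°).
sin(77° + 73°) = sin 77° cos 73° + cos 77° sin 73° = 1/2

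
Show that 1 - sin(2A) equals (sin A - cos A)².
RHS = sin²A - 2 sin A cos A + cos²A = (sin²A + cos²A) - 2 sin A cos A = 1 - sin(2A) = LHS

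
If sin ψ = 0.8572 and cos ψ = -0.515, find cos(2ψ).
cos(2ψ) = cos²ψ - sin²ψ = -0.4696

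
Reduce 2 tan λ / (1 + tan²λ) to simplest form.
2 tan λ / (1 + tan²λ) = sin(2λ) (using Double angle)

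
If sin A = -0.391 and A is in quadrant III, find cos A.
cos A = -0.9204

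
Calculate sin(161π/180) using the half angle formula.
sin(161π/180) = √((1 - cos 161π/90)/2) = 0.3256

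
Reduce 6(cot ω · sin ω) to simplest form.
6(cot ω · sin ω) = 6(cos ω) (using Quotient identity)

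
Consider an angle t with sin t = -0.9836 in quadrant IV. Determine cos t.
cos t = √(1 - sin²t) = 0.1804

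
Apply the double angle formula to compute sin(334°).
sin(334°) = 2 sin 167° cos 167° = -0.4384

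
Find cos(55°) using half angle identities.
cos(55°) = √((1 + cos 110°)/2) = 0.5736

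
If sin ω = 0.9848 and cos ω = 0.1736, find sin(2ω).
sin(2ω) = 2 sin ω cos ω = 0.3419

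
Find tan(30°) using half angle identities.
tan(30°) = sin 60° / (1 + cos 60°) = √3/3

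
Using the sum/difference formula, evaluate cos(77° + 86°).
cos(77° + 86°) = cos 77° cos 86° - sin 77° sin 86° = -0.9563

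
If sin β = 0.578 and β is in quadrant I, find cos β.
cos β = 0.816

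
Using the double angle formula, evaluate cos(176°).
cos(176°) = 2cos²88° - 1 = -0.9976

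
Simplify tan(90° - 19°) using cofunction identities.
tan(90° - 19°) = cot(19°)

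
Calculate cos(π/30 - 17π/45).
cos(π/30 - 17π/45) = cos π/30 cos 17π/45 + sin π/30 sin 17π/45 = 0.4695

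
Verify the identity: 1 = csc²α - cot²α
RHS = 1/sin²α - cos²α/sin²α = (1 - cos²α)/sin²α = sin²α/sin²α = 1 = LHS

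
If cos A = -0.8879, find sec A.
sec A = 1/cos A = -1.126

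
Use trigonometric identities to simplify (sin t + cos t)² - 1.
(sin t + cos t)² - 1 = sin(2t) (using Pythagorean + double angle)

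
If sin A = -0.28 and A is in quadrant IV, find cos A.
cos A = 0.96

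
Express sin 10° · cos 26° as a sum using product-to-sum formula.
sin 10° cos 26° = (1/2)[sin(10°+26°) + sin(10°-26°)]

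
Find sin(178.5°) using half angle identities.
sin(178.5°) = √((1 - cos 357°)/2) = 0.02618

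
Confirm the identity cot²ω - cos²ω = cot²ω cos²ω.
LHS = cos²ω/sin²ω - cos²ω = cos²ω(1/sin²ω - 1) = cos²ω · (1 - sin²ω)/sin²ω = cos²ω · cos²ω/sin²ω = cos²ω · cot²ω = RHS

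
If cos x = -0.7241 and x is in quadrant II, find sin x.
sin x = 0.6897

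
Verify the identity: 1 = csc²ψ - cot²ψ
RHS = 1/sin²ψ - cos²ψ/sin²ψ = (1 - cos²ψ)/sin²ψ = sin²ψ/sin²ψ = 1 = LHS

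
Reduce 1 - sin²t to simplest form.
1 - sin²t = cos²t (using Pythagorean identity)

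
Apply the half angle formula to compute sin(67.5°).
sin(67.5°) = √((1 - cos 135°)/2) = √(2+√2)/2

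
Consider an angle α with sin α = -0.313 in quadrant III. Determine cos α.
cos α = ±√(1 - sin²α) = -0.9498 (negative in QIII)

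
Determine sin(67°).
sin(67°) = 0.9205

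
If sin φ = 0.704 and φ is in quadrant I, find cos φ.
cos φ = 0.7102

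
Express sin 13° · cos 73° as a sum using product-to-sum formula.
sin 13° cos 73° = (1/2)[sin(13°+73°) + sin(13°-73°)]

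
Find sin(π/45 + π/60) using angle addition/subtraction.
sin(π/45 + π/60) = sin π/45 cos π/60 + cos π/45 sin π/60 = 0.1219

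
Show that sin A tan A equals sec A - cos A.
RHS = 1/cos A - cos A = (1 - cos²A)/cos A = sin²A/cos A = sin A · (sin A/cos A) = sin A tan A = LHS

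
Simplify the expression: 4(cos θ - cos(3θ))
4(cos θ - cos(3θ)) = 4(2 sin(2θ) sin θ) (using Sum-to-product)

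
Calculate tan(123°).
tan(123°) = -1.54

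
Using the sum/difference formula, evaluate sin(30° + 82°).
sin(30° + 82°) = sin 30° cos 82° + cos 30° sin 82° = 0.9272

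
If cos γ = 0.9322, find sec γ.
sec γ = 1/cos γ = 1.073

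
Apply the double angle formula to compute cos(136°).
cos(136°) = cos²68° - sin²68° = -0.7193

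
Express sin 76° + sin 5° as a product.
sin 76° + sin 5° = 2 sin(40.5°) cos(35.5°)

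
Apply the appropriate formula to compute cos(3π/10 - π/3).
cos(3π/10 - π/3) = cos 3π/10 cos π/3 + sin 3π/10 sin π/3 = 0.9945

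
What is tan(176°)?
tan(176°) = -0.06993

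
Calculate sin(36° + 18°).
sin(36° + 18°) = sin 36° cos 18° + cos 36° sin 18° = 0.809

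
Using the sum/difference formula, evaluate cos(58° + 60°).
cos(58° + 60°) = cos 58° cos 60° - sin 58° sin 60° = -0.4695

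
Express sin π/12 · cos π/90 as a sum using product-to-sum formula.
sin π/12 cos π/90 = (1/2)[sin(π/12+π/90) + sin(π/12-π/90)]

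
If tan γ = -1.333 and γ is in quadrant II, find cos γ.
cos γ = -0.6001 (using tan²γ + 1 = sec²γ)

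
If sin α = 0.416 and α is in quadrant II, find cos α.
cos α = -0.9094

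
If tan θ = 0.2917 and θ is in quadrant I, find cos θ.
cos θ = 0.96 (using tan²θ + 1 = sec²θ)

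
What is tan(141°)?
tan(141°) = -0.8098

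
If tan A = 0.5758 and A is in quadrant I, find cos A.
cos A = 0.8666 (using tan²A + 1 = sec²A)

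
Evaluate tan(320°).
tan(320°) = -0.8391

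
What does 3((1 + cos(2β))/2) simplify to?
3((1 + cos(2β))/2) = 3(cos²β) (using Power reduction)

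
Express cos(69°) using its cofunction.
cos(69°) = sin(90° - 69°) = sin(21°)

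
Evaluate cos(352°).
cos(352°) = 0.9903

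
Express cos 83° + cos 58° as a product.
cos 83° + cos 58° = 2 cos(70.5°) cos(12.5°)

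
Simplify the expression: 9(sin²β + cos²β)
9(sin²β + cos²β) = 9 (using Pythagorean identity)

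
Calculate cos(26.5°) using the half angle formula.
cos(26.5°) = √((1 + cos 53°)/2) = 0.8949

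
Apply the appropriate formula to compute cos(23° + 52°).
cos(23° + 52°) = cos 23° cos 52° - sin 23° sin 52° = (√6-√2)/4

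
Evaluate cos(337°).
cos(337°) = 0.9205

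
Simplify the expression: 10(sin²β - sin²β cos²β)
10(sin²β - sin²β cos²β) = 10(sin⁴β) (using Factoring)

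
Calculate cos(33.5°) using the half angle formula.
cos(33.5°) = √((1 + cos 67°)/2) = 0.8339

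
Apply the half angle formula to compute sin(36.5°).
sin(36.5°) = √((1 - cos 73°)/2) = 0.5948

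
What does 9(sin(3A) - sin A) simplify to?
9(sin(3A) - sin A) = 9(2 cos(2A) sin A) (using Sum-to-product)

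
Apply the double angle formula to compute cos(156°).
cos(156°) = cos²78° - sin²78° = -0.9135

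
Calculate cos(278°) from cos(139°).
cos(278°) = cos²139° - sin²139° = 0.1392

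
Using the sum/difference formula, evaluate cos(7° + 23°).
cos(7° + 23°) = cos 7° cos 23° - sin 7° sin 23° = √3/2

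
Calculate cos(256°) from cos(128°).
cos(256°) = cos²128° - sin²128° = -0.2419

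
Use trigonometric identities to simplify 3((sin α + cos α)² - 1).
3((sin α + cos α)² - 1) = 3(sin(2α)) (using Pythagorean + double angle)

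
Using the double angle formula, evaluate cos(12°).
cos(12°) = cos²6° - sin²6° = 0.9781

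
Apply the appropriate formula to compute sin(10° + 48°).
sin(10° + 48°) = sin 10° cos 48° + cos 10° sin 48° = 0.848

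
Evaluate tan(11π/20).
tan(11π/20) = -6.314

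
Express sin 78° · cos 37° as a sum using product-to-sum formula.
sin 78° cos 37° = (1/2)[sin(78°+37°) + sin(78°-37°)]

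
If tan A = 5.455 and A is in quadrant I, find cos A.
cos A = 0.1803 (using tan²A + 1 = sec²A)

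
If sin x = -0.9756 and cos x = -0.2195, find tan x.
tan x = sin x / cos x = 4.445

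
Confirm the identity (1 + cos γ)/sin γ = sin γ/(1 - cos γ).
RHS = sin γ(1 + cos γ) / ((1 - cos γ)(1 + cos γ)) = sin γ(1 + cos γ) / (1 - cos²γ) = sin γ(1 + cos γ) / sin²γ = (1 + cos γ)/sin γ = LHS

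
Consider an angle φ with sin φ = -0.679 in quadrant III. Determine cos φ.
cos φ = ±√(1 - sin²φ) = -0.7341 (negative in QIII)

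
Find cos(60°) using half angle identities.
cos(60°) = √((1 + cos 120°)/2) = 1/2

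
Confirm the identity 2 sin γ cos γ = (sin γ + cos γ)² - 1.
RHS = sin²γ + 2 sin γ cos γ + cos²γ - 1 = (sin²γ + cos²γ) + 2 sin γ cos γ - 1 = 1 + 2 sin γ cos γ - 1 = 2 sin γ cos γ = LHS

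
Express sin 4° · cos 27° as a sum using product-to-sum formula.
sin 4° cos 27° = (1/2)[sin(4°+27°) + sin(4°-27°)]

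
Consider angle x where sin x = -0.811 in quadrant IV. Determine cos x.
cos x = √(1 - sin²x) = 0.585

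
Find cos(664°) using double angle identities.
cos(664°) = cos²332° - sin²332° = 0.5592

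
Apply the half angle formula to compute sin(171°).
sin(171°) = √((1 - cos 342°)/2) = 0.1564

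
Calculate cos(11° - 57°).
cos(11° - 57°) = cos 11° cos 57° + sin 11° sin 57° = 0.6947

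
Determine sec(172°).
sec(172°) = -1.01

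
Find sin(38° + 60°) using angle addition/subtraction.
sin(38° + 60°) = sin 38° cos 60° + cos 38° sin 60° = 0.9903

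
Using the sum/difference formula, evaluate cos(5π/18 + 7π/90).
cos(5π/18 + 7π/90) = cos 5π/18 cos 7π/90 - sin 5π/18 sin 7π/90 = 0.4384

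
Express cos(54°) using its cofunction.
cos(54°) = sin(90° - 54°) = sin(36°)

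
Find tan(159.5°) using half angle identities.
tan(159.5°) = sin 319° / (1 + cos 319°) = -0.3739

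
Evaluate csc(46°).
csc(46°) = 1.39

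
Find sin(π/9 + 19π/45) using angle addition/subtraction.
sin(π/9 + 19π/45) = sin π/9 cos 19π/45 + cos π/9 sin 19π/45 = 0.9945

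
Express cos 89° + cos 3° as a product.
cos 89° + cos 3° = 2 cos(46°) cos(43°)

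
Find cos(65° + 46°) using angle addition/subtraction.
cos(65° + 46°) = cos 65° cos 46° - sin 65° sin 46° = -0.3584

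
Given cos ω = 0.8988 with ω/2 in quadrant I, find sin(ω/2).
sin(ω/2) = ±√((1 - cos ω)/2); positive since ω/2 ∈ QI, so sin(ω/2) = 0.2249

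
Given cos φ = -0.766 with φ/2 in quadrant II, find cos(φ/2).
cos(φ/2) = ±√((1 + cos φ)/2); negative since φ/2 ∈ QII, so cos(φ/2) = -0.3421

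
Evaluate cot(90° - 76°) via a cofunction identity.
cot(90° - 76°) = tan(76°) = 4.011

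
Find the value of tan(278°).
tan(278°) = -7.115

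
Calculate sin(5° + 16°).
sin(5° + 16°) = sin 5° cos 16° + cos 5° sin 16° = 0.3584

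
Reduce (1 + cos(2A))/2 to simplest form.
(1 + cos(2A))/2 = cos²A (using Power reduction)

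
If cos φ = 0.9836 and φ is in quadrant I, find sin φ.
sin φ = 0.1804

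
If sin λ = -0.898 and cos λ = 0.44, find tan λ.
tan λ = sin λ / cos λ = -2.041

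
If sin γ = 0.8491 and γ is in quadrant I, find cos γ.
cos γ = 0.5282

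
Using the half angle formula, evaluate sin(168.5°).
sin(168.5°) = √((1 - cos 337°)/2) = 0.1994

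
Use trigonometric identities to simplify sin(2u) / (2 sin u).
sin(2u) / (2 sin u) = cos u (using Double angle)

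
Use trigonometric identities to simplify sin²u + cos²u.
sin²u + cos²u = 1 (using Pythagorean identity)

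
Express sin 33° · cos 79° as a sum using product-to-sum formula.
sin 33° cos 79° = (1/2)[sin(33°+79°) + sin(33°-79°)]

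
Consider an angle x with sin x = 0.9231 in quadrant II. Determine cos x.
cos x = ±√(1 - sin²x) = -0.3846 (negative in QII)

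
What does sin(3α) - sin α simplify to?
sin(3α) - sin α = 2 cos(2α) sin α (using Sum-to-product)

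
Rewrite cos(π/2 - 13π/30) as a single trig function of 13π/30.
cos(π/2 - 13π/30) = sin(13π/30)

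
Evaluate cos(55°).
cos(55°) = 0.5736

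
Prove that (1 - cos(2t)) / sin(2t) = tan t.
LHS = 2sin²t / (2 sin t cos t) = sin t/cos t = tan t = RHS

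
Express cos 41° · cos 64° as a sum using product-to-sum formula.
cos 41° cos 64° = (1/2)[cos(41°-64°) + cos(41°+64°)]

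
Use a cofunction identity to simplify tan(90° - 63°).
tan(90° - 63°) = cot(63°)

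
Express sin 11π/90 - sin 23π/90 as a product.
sin 11π/90 - sin 23π/90 = 2 cos(17π/90) sin(-π/15)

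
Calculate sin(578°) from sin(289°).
sin(578°) = 2 sin 289° cos 289° = -0.6157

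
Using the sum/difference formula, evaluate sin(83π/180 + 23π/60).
sin(83π/180 + 23π/60) = sin 83π/180 cos 23π/60 + cos 83π/180 sin 23π/60 = 0.4695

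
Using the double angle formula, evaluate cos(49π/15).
cos(49π/15) = cos²49π/30 - sin²49π/30 = -0.6691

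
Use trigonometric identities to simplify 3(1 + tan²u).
3(1 + tan²u) = 3(sec²u) (using Pythagorean identity)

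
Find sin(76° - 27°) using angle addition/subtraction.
sin(76° - 27°) = sin 76° cos 27° - cos 76° sin 27° = 0.7547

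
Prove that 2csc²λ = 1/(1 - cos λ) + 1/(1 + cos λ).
RHS = [(1 + cos λ) + (1 - cos λ)] / [(1 - cos λ)(1 + cos λ)] = 2/(1 - cos²λ) = 2/sin²λ = 2csc²λ = LHS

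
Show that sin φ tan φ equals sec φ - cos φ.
RHS = 1/cos φ - cos φ = (1 - cos²φ)/cos φ = sin²φ/cos φ = sin φ · (sin φ/cos φ) = sin φ tan φ = LHS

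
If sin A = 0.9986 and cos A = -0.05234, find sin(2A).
sin(2A) = 2 sin A cos A = -0.1045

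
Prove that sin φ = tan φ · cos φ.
RHS = (sin φ/cos φ) · cos φ = sin φ = LHS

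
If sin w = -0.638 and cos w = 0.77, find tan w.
tan w = sin w / cos w = -0.8286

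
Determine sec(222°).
sec(222°) = -1.346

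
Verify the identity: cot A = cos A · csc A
RHS = cos A · (1/sin A) = cos A/sin A = cot A = LHS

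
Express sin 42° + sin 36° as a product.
sin 42° + sin 36° = 2 sin(39°) cos(3°)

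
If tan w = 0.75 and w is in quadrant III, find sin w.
sin w = -0.6 (using tan²w + 1 = sec²w)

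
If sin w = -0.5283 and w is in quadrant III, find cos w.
cos w = -0.8491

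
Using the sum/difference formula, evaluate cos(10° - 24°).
cos(10° - 24°) = cos 10° cos 24° + sin 10° sin 24° = 0.9703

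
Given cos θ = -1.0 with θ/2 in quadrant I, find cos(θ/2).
cos(θ/2) = ±√((1 + cos θ)/2); positive since θ/2 ∈ QI, so cos(θ/2) = 0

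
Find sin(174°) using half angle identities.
sin(174°) = √((1 - cos 348°)/2) = 0.1045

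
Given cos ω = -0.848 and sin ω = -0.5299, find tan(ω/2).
tan(ω/2) = sin ω / (1 + cos ω) = -3.486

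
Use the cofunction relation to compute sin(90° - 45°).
sin(90° - 45°) = cos(45°) = √2/2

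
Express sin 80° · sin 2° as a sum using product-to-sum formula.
sin 80° sin 2° = (1/2)[cos(80°-2°) - cos(80°+2°)]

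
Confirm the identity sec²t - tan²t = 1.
LHS = 1/cos²t - sin²t/cos²t = (1 - sin²t)/cos²t = cos²t/cos²t = 1 = RHS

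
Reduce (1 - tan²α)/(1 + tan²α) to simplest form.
(1 - tan²α)/(1 + tan²α) = cos(2α) (using Double angle)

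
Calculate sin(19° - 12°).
sin(19° - 12°) = sin 19° cos 12° - cos 19° sin 12° = 0.1219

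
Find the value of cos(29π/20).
cos(29π/20) = -0.1564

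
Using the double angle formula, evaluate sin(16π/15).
sin(16π/15) = 2 sin 8π/15 cos 8π/15 = -0.2079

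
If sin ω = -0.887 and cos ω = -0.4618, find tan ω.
tan ω = sin ω / cos ω = 1.921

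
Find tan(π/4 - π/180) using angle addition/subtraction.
tan(π/4 - π/180) = (tan π/4 - tan π/180)/(1 + tan π/4 tan π/180) = 0.9657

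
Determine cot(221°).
cot(221°) = 1.15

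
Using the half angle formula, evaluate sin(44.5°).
sin(44.5°) = √((1 - cos 89°)/2) = 0.7009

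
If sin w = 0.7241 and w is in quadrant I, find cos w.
cos w = 0.6897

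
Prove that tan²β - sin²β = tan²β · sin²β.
LHS = sin²β/cos²β - sin²β = sin²β(1/cos²β - 1) = sin²β · (1 - cos²β)/cos²β = sin²β · sin²β/cos²β = sin²β · tan²β = RHS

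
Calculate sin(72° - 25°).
sin(72° - 25°) = sin 72° cos 25° - cos 72° sin 25° = 0.7314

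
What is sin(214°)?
sin(214°) = -0.5592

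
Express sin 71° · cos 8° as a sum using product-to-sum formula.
sin 71° cos 8° = (1/2)[sin(71°+8°) + sin(71°-8°)]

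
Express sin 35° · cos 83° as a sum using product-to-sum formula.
sin 35° cos 83° = (1/2)[sin(35°+83°) + sin(35°-83°)]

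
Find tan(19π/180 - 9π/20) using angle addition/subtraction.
tan(19π/180 - 9π/20) = (tan 19π/180 - tan 9π/20)/(1 + tan 19π/180 tan 9π/20) = -1.881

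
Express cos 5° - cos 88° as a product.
cos 5° - cos 88° = -2 sin(46.5°) sin(-41.5°)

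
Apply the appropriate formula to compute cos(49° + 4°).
cos(49° + 4°) = cos 49° cos 4° - sin 49° sin 4° = 0.6018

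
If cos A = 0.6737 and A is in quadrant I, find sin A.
sin A = 0.739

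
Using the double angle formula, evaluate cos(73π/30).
cos(73π/30) = cos²73π/60 - sin²73π/60 = 0.2079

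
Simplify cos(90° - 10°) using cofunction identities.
cos(90° - 10°) = sin(10°)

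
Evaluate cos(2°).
cos(2°) = 0.9994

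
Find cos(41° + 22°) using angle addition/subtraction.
cos(41° + 22°) = cos 41° cos 22° - sin 41° sin 22° = 0.454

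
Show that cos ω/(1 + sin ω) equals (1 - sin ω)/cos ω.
RHS = (1 - sin ω)(1 + sin ω) / (cos ω(1 + sin ω)) = (1 - sin²ω) / (cos ω(1 + sin ω)) = cos²ω / (cos ω(1 + sin ω)) = cos ω/(1 + sin ω) = LHS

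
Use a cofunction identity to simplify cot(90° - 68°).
cot(90° - 68°) = tan(68°)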